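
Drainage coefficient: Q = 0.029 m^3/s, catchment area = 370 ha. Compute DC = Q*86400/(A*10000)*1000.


DC = Q * 86400 / (A * 10000) * 1000
DC = 0.029 * 86400 / (370 * 10000) * 1000
DC = 2505600.0000 / 3700000

0.6772 mm/day


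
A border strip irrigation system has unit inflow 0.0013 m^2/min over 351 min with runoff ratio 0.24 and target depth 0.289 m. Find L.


L = q*t/((1+r)*Z)
L = 0.0013*351/((1+0.24)*0.289)
L = 0.4563/0.35836

1.2733 m


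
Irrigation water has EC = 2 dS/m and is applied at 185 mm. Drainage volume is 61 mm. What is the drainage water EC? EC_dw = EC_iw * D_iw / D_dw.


EC_dw = EC_iw * D_iw / D_dw
EC_dw = 2 * 185 / 61
EC_dw = 370 / 61

6.0656 dS/m


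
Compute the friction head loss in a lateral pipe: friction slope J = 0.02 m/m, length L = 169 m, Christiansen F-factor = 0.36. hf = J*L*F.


hf = J * L * F = 0.02 * 169 * 0.36 = 1.2168 m

1.2168 m


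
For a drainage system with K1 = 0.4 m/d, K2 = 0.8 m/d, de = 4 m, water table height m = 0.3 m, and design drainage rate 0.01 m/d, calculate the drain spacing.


S^2 = 8*K2*de*m/q + 4*K1*m^2/q
S^2 = 8*0.8*4*0.3/0.01 + 4*0.4*0.3^2/0.01
S = sqrt(782.4000)

27.9714 m


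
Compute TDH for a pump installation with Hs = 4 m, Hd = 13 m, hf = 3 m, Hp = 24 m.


TDH = Hs + Hd + hf + Hp = 4 + 13 + 3 + 24 = 44

44 m


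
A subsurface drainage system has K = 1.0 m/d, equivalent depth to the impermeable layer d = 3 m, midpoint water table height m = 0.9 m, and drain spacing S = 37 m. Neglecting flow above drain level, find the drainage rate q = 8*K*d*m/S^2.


q = 8*K*d*m/S^2
q = 8*1.0*3*0.9/37^2
q = 21.6000 / 1369

0.0158 m/d


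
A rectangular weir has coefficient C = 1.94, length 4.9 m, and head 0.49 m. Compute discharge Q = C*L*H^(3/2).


Q = C * L * H^(3/2) = 1.94 * 4.9 * 0.49^1.5 = 1.94 * 4.9 * 0.343000

3.2606 m^3/s


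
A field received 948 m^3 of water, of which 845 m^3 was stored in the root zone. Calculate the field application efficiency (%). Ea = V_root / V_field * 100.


Ea = V_root / V_field * 100 = 845 / 948 * 100 = 89.1350%

89.1350 %


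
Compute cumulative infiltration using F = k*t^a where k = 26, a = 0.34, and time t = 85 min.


F = k * t^a = 26 * 85^0.34
F = 26 * 4.529001

117.7540 mm


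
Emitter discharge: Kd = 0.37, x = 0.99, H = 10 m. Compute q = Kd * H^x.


q = Kd * H^x = 0.37 * 10^0.99 = 0.37 * 9.772372

3.6158 L/h


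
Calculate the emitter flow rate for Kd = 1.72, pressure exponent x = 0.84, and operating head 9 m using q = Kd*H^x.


q = Kd * H^x = 1.72 * 9^0.84 = 1.72 * 6.332332

10.8916 L/h


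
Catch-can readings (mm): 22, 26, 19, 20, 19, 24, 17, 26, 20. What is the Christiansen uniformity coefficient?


mean = 21.444444 mm
MAD = 2.716049 mm
CU = (1 - 2.716049/21.444444)*100

87.3345 %


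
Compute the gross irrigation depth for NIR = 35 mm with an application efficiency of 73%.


Ea = 73% = 0.73
GID = NIR / Ea = 35 / 0.73 = 47.9452 mm

47.9452 mm


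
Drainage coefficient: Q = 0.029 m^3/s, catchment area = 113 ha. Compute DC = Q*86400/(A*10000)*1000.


DC = Q * 86400 / (A * 10000) * 1000
DC = 0.029 * 86400 / (113 * 10000) * 1000
DC = 2505600.0000 / 1130000

2.2173 mm/day


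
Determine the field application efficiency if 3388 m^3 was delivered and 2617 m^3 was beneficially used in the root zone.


Ea = V_root / V_field * 100 = 2617 / 3388 * 100 = 77.2432%

77.2432 %


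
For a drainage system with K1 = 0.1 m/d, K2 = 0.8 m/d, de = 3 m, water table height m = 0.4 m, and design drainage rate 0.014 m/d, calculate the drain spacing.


S^2 = 8*K2*de*m/q + 4*K1*m^2/q
S^2 = 8*0.8*3*0.4/0.014 + 4*0.1*0.4^2/0.014
S = sqrt(553.1429)

23.5190 m


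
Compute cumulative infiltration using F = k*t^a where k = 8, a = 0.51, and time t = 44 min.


F = k * t^a = 8 * 44^0.51
F = 8 * 6.889074

55.1126 mm


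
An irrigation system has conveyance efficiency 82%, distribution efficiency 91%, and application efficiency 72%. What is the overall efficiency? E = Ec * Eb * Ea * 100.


Ec = 0.82, Eb = 0.91, Ea = 0.72
E = 0.82 * 0.91 * 0.72 * 100 = 53.7264%

53.7264 %


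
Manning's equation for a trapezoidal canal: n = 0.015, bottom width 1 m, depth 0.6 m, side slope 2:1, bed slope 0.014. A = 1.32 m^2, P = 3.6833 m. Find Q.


R = A/P = 1.32/3.6833 = 0.358374
Q = (1/0.015) * 1.32 * 0.358374^(2/3) * 0.014^0.5

5.2534 m^3/s


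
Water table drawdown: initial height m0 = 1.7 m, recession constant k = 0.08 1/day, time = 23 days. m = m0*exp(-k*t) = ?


m = m0 * exp(-k*t)
m = 1.7 * exp(-0.08 * 23)
m = 1.7 * exp(-1.8400)

0.2700 m


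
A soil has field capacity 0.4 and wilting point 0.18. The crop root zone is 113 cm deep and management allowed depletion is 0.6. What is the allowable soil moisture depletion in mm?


SMD = (FC - PWP) * d * MAD * 10
SMD = (0.4 - 0.18) * 113 * 0.6 * 10
SMD = 0.2200 * 113 * 0.6 * 10

149.1600 mm


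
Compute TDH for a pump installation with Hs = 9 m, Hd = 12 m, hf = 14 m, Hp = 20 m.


TDH = Hs + Hd + hf + Hp = 9 + 12 + 14 + 20 = 55

55 m


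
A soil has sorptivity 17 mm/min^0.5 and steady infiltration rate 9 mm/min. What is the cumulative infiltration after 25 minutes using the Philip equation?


F = S*sqrt(t) + A*t
F = 17*sqrt(25) + 9*25
F = 17*5.000000 + 225

310.0000 mm


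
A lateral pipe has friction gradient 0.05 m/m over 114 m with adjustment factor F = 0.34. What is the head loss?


hf = J * L * F = 0.05 * 114 * 0.34 = 1.9380 m

1.9380 m


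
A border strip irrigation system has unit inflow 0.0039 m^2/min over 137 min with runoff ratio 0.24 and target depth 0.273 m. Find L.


L = q*t/((1+r)*Z)
L = 0.0039*137/((1+0.24)*0.273)
L = 0.5343/0.33852

1.5783 m


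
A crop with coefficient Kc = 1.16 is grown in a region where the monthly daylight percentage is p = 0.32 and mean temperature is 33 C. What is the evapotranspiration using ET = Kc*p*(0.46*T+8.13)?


ET = Kc * p * (0.46*T + 8.13)
ET = 1.16 * 0.32 * (0.46*33 + 8.13)
ET = 1.16 * 0.32 * 23.3100

8.6527 mm/day


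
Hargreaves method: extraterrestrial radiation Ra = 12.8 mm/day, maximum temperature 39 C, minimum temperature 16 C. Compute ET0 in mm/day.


Tmean = (Tmax + Tmin)/2 = (39 + 16)/2 = 27.5
ET0 = 0.0023 * 12.8 * (27.5 + 17.8) * sqrt(39 - 16)
ET0 = 0.0023 * 12.8 * 45.3 * 4.795832

6.3959 mm/day


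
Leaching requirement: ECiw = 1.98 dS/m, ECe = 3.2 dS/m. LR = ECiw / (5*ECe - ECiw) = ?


LR = ECiw / (5*ECe - ECiw)
LR = 1.98 / (5*3.2 - 1.98)
LR = 1.98 / 14.0200

0.1412


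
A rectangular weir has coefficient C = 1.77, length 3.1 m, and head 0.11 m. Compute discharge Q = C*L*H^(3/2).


Q = C * L * H^(3/2) = 1.77 * 3.1 * 0.11^1.5 = 1.77 * 3.1 * 0.036483

0.2002 m^3/s


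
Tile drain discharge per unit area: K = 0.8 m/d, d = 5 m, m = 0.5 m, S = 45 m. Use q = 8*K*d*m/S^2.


q = 8*K*d*m/S^2
q = 8*0.8*5*0.5/45^2
q = 16.0000 / 2025

0.0079 m/d


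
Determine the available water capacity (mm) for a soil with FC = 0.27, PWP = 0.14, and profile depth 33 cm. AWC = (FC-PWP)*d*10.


AWC = (FC - PWP) * d * 10
AWC = (0.27 - 0.14) * 33 * 10
AWC = 0.1300 * 33 * 10

42.9000 mm


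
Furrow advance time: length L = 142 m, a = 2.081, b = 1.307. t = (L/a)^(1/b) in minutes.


t = (L/a)^(1/b)
t = (142/2.081)^(1/1.307)
t = 68.236425^(1/1.307)

25.3061 min


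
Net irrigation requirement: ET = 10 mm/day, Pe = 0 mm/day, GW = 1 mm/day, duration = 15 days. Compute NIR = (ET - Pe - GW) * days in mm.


Daily deficit = ET - Pe - GW = 10 - 0 - 1 = 9 mm/day
NIR = 9 * 15 = 135 mm

135.0000 mm


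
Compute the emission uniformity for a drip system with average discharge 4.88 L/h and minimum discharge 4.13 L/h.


EU = (q_min/q_avg)*100 = (4.13/4.88)*100 = 84.6311%

84.6311 %


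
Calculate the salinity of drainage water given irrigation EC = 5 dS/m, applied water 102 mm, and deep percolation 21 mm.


EC_dw = EC_iw * D_iw / D_dw
EC_dw = 5 * 102 / 21
EC_dw = 510 / 21

24.2857 dS/m


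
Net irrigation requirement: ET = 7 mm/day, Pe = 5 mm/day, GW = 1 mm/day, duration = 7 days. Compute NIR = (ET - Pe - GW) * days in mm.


Daily deficit = ET - Pe - GW = 7 - 5 - 1 = 1 mm/day
NIR = 1 * 7 = 7 mm

7.0000 mm


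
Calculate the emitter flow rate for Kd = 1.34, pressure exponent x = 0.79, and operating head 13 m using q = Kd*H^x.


q = Kd * H^x = 1.34 * 13^0.79 = 1.34 * 7.586042

10.1653 L/h


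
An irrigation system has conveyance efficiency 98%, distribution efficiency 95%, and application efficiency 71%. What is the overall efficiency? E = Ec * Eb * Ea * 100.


Ec = 0.98, Eb = 0.95, Ea = 0.71
E = 0.98 * 0.95 * 0.71 * 100 = 66.1010%

66.1010 %


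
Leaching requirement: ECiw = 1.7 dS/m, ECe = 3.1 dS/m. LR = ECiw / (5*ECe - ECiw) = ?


LR = ECiw / (5*ECe - ECiw)
LR = 1.7 / (5*3.1 - 1.7)
LR = 1.7 / 13.8000

0.1232


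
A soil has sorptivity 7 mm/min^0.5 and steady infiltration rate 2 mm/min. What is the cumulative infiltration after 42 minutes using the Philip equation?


F = S*sqrt(t) + A*t
F = 7*sqrt(42) + 2*42
F = 7*6.480741 + 84

129.3652 mm


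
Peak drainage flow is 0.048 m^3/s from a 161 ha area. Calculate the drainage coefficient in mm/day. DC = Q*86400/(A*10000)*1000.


DC = Q * 86400 / (A * 10000) * 1000
DC = 0.048 * 86400 / (161 * 10000) * 1000
DC = 4147200.0000 / 1610000

2.5759 mm/day


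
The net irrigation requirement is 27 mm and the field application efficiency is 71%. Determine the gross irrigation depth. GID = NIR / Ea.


Ea = 71% = 0.71
GID = NIR / Ea = 27 / 0.71 = 38.0282 mm

38.0282 mm


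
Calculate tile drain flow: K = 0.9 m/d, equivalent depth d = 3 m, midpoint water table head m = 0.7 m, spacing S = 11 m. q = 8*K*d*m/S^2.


q = 8*K*d*m/S^2
q = 8*0.9*3*0.7/11^2
q = 15.1200 / 121

0.1250 m/d


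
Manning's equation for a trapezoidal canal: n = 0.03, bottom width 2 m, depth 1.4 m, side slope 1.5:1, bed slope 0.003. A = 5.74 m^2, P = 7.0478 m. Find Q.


R = A/P = 5.74/7.0478 = 0.814439
Q = (1/0.03) * 5.74 * 0.814439^(2/3) * 0.003^0.5

9.1395 m^3/s


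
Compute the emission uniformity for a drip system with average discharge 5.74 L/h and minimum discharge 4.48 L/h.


EU = (q_min/q_avg)*100 = (4.48/5.74)*100 = 78.0488%

78.0488 %


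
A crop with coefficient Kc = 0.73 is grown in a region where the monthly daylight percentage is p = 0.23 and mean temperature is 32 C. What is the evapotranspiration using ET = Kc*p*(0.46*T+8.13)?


ET = Kc * p * (0.46*T + 8.13)
ET = 0.73 * 0.23 * (0.46*32 + 8.13)
ET = 0.73 * 0.23 * 22.8500

3.8365 mm/day


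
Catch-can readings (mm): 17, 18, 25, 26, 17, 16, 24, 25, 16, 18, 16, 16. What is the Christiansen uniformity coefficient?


mean = 19.500000 mm
MAD = 3.666667 mm
CU = (1 - 3.666667/19.500000)*100

81.1966 %


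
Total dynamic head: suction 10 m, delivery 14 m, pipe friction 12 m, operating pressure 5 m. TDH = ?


TDH = Hs + Hd + hf + Hp = 10 + 14 + 12 + 5 = 41

41 m


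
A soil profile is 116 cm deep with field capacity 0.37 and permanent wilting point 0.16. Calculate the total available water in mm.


AWC = (FC - PWP) * d * 10
AWC = (0.37 - 0.16) * 116 * 10
AWC = 0.2100 * 116 * 10

243.6000 mm


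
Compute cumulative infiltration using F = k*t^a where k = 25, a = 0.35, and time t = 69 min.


F = k * t^a = 25 * 69^0.35
F = 25 * 4.401464

110.0366 mm


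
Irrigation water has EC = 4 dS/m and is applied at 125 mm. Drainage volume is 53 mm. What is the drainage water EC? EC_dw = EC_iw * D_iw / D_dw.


EC_dw = EC_iw * D_iw / D_dw
EC_dw = 4 * 125 / 53
EC_dw = 500 / 53

9.4340 dS/m


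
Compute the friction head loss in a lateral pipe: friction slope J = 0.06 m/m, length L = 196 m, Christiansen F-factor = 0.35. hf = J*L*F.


hf = J * L * F = 0.06 * 196 * 0.35 = 4.1160 m

4.1160 m


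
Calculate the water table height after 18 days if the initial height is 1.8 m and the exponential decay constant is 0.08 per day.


m = m0 * exp(-k*t)
m = 1.8 * exp(-0.08 * 18)
m = 1.8 * exp(-1.4400)

0.4265 m


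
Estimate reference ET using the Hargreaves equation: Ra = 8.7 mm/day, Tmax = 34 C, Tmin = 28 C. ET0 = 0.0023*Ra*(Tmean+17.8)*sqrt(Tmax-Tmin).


Tmean = (Tmax + Tmin)/2 = (34 + 28)/2 = 31.0
ET0 = 0.0023 * 8.7 * (31.0 + 17.8) * sqrt(34 - 28)
ET0 = 0.0023 * 8.7 * 48.8 * 2.449490

2.3919 mm/day


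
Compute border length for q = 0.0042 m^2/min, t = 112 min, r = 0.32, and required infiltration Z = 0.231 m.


L = q*t/((1+r)*Z)
L = 0.0042*112/((1+0.32)*0.231)
L = 0.4704/0.30492

1.5427 m


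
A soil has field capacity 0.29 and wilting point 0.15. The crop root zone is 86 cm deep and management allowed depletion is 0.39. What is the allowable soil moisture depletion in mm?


SMD = (FC - PWP) * d * MAD * 10
SMD = (0.29 - 0.15) * 86 * 0.39 * 10
SMD = 0.1400 * 86 * 0.39 * 10

46.9560 mm


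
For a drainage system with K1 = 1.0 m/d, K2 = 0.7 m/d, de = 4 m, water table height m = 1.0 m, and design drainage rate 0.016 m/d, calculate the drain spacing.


S^2 = 8*K2*de*m/q + 4*K1*m^2/q
S^2 = 8*0.7*4*1.0/0.016 + 4*1.0*1.0^2/0.016
S = sqrt(1650.0000)

40.6202 m


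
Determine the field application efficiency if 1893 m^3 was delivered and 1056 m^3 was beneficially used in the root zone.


Ea = V_root / V_field * 100 = 1056 / 1893 * 100 = 55.7845%

55.7845 %


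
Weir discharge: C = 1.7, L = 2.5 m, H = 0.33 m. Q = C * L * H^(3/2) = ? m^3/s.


Q = C * L * H^(3/2) = 1.7 * 2.5 * 0.33^1.5 = 1.7 * 2.5 * 0.189571

0.8057 m^3/s


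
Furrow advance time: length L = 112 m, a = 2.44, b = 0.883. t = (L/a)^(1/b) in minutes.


t = (L/a)^(1/b)
t = (112/2.44)^(1/0.883)
t = 45.901639^(1/0.883)

76.2123 min


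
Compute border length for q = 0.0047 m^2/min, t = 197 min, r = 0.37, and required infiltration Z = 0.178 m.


L = q*t/((1+r)*Z)
L = 0.0047*197/((1+0.37)*0.178)
L = 0.9259/0.24386

3.7969 m


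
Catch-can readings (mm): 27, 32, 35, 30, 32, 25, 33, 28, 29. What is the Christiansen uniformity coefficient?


mean = 30.111111 mm
MAD = 2.567901 mm
CU = (1 - 2.567901/30.111111)*100

91.4719 %


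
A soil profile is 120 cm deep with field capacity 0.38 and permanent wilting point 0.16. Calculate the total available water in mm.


AWC = (FC - PWP) * d * 10
AWC = (0.38 - 0.16) * 120 * 10
AWC = 0.2200 * 120 * 10

264.0000 mm


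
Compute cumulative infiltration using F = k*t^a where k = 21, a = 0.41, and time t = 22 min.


F = k * t^a = 21 * 22^0.41
F = 21 * 3.551349

74.5783 mm


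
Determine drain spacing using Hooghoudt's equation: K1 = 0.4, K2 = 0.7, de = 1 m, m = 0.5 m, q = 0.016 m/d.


S^2 = 8*K2*de*m/q + 4*K1*m^2/q
S^2 = 8*0.7*1*0.5/0.016 + 4*0.4*0.5^2/0.016
S = sqrt(200.0000)

14.1421 m


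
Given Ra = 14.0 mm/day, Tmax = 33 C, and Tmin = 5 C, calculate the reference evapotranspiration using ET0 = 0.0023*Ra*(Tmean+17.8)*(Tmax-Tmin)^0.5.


Tmean = (Tmax + Tmin)/2 = (33 + 5)/2 = 19.0
ET0 = 0.0023 * 14.0 * (19.0 + 17.8) * sqrt(33 - 5)
ET0 = 0.0023 * 14.0 * 36.8 * 5.291503

6.2702 mm/day


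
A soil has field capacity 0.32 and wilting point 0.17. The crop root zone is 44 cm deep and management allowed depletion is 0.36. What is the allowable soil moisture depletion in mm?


SMD = (FC - PWP) * d * MAD * 10
SMD = (0.32 - 0.17) * 44 * 0.36 * 10
SMD = 0.1500 * 44 * 0.36 * 10

23.7600 mm


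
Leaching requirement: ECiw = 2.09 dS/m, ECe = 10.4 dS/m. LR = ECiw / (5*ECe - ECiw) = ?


LR = ECiw / (5*ECe - ECiw)
LR = 2.09 / (5*10.4 - 2.09)
LR = 2.09 / 49.9100

0.0419


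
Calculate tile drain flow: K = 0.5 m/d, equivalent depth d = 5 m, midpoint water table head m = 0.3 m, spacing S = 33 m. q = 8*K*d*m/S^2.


q = 8*K*d*m/S^2
q = 8*0.5*5*0.3/33^2
q = 6.0000 / 1089

0.0055 m/d


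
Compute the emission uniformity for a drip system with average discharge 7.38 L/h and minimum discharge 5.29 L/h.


EU = (q_min/q_avg)*100 = (5.29/7.38)*100 = 71.6802%

71.6802 %


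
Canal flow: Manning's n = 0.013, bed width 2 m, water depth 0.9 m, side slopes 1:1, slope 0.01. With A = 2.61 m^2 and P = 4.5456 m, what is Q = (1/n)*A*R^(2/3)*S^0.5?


R = A/P = 2.61/4.5456 = 0.574182
Q = (1/0.013) * 2.61 * 0.574182^(2/3) * 0.01^0.5

13.8696 m^3/s


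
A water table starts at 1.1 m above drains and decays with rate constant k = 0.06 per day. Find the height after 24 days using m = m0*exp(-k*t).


m = m0 * exp(-k*t)
m = 1.1 * exp(-0.06 * 24)
m = 1.1 * exp(-1.4400)

0.2606 m


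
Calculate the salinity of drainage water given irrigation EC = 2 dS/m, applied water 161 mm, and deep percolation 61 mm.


EC_dw = EC_iw * D_iw / D_dw
EC_dw = 2 * 161 / 61
EC_dw = 322 / 61

5.2787 dS/m


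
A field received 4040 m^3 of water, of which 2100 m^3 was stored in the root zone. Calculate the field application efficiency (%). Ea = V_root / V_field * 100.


Ea = V_root / V_field * 100 = 2100 / 4040 * 100 = 51.9802%

51.9802 %


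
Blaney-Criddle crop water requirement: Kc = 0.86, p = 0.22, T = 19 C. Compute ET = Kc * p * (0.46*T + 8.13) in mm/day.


ET = Kc * p * (0.46*T + 8.13)
ET = 0.86 * 0.22 * (0.46*19 + 8.13)
ET = 0.86 * 0.22 * 16.8700

3.1918 mm/day


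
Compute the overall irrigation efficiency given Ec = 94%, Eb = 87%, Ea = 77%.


Ec = 0.94, Eb = 0.87, Ea = 0.77
E = 0.94 * 0.87 * 0.77 * 100 = 62.9706%

62.9706 %


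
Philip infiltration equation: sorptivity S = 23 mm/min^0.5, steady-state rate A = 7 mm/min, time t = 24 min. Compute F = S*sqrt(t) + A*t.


F = S*sqrt(t) + A*t
F = 23*sqrt(24) + 7*24
F = 23*4.898979 + 168

280.6765 mm


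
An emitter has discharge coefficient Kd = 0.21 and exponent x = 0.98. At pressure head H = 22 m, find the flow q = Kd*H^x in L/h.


q = Kd * H^x = 0.21 * 22^0.98 = 0.21 * 20.681128

4.3430 L/h


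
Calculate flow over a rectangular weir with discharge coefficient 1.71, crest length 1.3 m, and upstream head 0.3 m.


Q = C * L * H^(3/2) = 1.71 * 1.3 * 0.3^1.5 = 1.71 * 1.3 * 0.164317

0.3653 m^3/s


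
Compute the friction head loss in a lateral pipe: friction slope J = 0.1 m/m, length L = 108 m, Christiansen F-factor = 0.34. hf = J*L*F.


hf = J * L * F = 0.1 * 108 * 0.34 = 3.6720 m

3.6720 m


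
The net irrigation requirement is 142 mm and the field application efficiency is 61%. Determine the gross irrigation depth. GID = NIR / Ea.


Ea = 61% = 0.61
GID = NIR / Ea = 142 / 0.61 = 232.7869 mm

232.7869 mm


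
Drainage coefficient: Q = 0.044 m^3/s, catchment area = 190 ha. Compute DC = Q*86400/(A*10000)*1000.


DC = Q * 86400 / (A * 10000) * 1000
DC = 0.044 * 86400 / (190 * 10000) * 1000
DC = 3801600.0000 / 1900000

2.0008 mm/day


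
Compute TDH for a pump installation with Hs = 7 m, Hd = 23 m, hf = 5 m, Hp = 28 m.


TDH = Hs + Hd + hf + Hp = 7 + 23 + 5 + 28 = 63

63 m


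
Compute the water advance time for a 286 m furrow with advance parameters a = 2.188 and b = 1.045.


t = (L/a)^(1/b)
t = (286/2.188)^(1/1.045)
t = 130.712980^(1/1.045)

105.9706 min


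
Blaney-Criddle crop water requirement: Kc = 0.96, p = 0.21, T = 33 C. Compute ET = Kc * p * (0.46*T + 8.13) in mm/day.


ET = Kc * p * (0.46*T + 8.13)
ET = 0.96 * 0.21 * (0.46*33 + 8.13)
ET = 0.96 * 0.21 * 23.3100

4.6993 mm/day


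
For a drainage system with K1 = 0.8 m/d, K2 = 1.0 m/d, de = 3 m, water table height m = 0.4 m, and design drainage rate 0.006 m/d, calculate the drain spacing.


S^2 = 8*K2*de*m/q + 4*K1*m^2/q
S^2 = 8*1.0*3*0.4/0.006 + 4*0.8*0.4^2/0.006
S = sqrt(1685.3333)

41.0528 m


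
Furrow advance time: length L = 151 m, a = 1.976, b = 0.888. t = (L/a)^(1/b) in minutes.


t = (L/a)^(1/b)
t = (151/1.976)^(1/0.888)
t = 76.417004^(1/0.888)

132.0412 min


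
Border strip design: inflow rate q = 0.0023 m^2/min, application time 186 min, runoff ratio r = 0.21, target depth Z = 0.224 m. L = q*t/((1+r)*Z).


L = q*t/((1+r)*Z)
L = 0.0023*186/((1+0.21)*0.224)
L = 0.4278/0.27104

1.5784 m


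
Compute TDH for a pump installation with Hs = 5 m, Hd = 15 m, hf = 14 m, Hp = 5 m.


TDH = Hs + Hd + hf + Hp = 5 + 15 + 14 + 5 = 39

39 m


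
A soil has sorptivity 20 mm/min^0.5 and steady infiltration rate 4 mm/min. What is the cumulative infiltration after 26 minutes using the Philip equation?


F = S*sqrt(t) + A*t
F = 20*sqrt(26) + 4*26
F = 20*5.099020 + 104

205.9804 mm


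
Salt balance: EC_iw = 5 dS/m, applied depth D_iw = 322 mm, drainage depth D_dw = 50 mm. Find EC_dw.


EC_dw = EC_iw * D_iw / D_dw
EC_dw = 5 * 322 / 50
EC_dw = 1610 / 50

32.2000 dS/m


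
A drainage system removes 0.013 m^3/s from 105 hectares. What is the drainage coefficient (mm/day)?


DC = Q * 86400 / (A * 10000) * 1000
DC = 0.013 * 86400 / (105 * 10000) * 1000
DC = 1123200.0000 / 1050000

1.0697 mm/day


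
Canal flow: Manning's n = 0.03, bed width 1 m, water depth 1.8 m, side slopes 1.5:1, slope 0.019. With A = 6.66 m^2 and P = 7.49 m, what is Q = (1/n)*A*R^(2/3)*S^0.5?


R = A/P = 6.66/7.49 = 0.889186
Q = (1/0.03) * 6.66 * 0.889186^(2/3) * 0.019^0.5

28.2960 m^3/s


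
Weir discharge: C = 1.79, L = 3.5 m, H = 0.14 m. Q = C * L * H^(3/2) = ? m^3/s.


Q = C * L * H^(3/2) = 1.79 * 3.5 * 0.14^1.5 = 1.79 * 3.5 * 0.052383

0.3282 m^3/s


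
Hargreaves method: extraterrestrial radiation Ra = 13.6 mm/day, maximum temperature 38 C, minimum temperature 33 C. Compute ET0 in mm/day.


Tmean = (Tmax + Tmin)/2 = (38 + 33)/2 = 35.5
ET0 = 0.0023 * 13.6 * (35.5 + 17.8) * sqrt(38 - 33)
ET0 = 0.0023 * 13.6 * 53.3 * 2.236068

3.7280 mm/day


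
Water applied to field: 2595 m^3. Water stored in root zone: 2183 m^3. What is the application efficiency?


Ea = V_root / V_field * 100 = 2183 / 2595 * 100 = 84.1233%

84.1233 %


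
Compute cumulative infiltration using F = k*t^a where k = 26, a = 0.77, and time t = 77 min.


F = k * t^a = 26 * 77^0.77
F = 26 * 28.352924

737.1760 mm


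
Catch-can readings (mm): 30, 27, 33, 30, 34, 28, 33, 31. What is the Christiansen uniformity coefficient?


mean = 30.750000 mm
MAD = 2.000000 mm
CU = (1 - 2.000000/30.750000)*100

93.4959 %


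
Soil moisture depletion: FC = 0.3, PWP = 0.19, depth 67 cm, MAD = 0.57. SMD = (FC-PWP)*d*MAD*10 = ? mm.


SMD = (FC - PWP) * d * MAD * 10
SMD = (0.3 - 0.19) * 67 * 0.57 * 10
SMD = 0.1100 * 67 * 0.57 * 10

42.0090 mm


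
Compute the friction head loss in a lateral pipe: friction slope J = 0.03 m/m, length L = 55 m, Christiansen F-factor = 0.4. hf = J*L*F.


hf = J * L * F = 0.03 * 55 * 0.4 = 0.6600 m

0.6600 m


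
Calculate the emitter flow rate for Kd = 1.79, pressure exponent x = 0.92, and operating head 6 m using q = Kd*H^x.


q = Kd * H^x = 1.79 * 6^0.92 = 1.79 * 5.198753

9.3058 L/h


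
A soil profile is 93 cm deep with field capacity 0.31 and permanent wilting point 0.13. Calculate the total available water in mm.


AWC = (FC - PWP) * d * 10
AWC = (0.31 - 0.13) * 93 * 10
AWC = 0.1800 * 93 * 10

167.4000 mm


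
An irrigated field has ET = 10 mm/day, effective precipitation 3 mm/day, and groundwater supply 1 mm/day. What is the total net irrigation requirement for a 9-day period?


Daily deficit = ET - Pe - GW = 10 - 3 - 1 = 6 mm/day
NIR = 6 * 9 = 54 mm

54.0000 mm


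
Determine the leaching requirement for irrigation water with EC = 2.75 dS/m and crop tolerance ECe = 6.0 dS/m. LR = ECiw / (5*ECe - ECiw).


LR = ECiw / (5*ECe - ECiw)
LR = 2.75 / (5*6.0 - 2.75)
LR = 2.75 / 27.2500

0.1009


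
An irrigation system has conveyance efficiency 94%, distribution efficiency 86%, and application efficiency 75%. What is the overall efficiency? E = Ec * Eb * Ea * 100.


Ec = 0.94, Eb = 0.86, Ea = 0.75
E = 0.94 * 0.86 * 0.75 * 100 = 60.6300%

60.6300 %


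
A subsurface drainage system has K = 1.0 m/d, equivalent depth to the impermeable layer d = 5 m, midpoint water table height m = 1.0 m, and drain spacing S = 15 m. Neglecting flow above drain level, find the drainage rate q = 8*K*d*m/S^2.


q = 8*K*d*m/S^2
q = 8*1.0*5*1.0/15^2
q = 40.0000 / 225

0.1778 m/d


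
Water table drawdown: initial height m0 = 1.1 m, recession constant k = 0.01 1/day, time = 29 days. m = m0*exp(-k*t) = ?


m = m0 * exp(-k*t)
m = 1.1 * exp(-0.01 * 29)
m = 1.1 * exp(-0.2900)

0.8231 m


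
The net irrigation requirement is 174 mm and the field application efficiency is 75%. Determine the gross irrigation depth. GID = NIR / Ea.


Ea = 75% = 0.75
GID = NIR / Ea = 174 / 0.75 = 232.0000 mm

232.0000 mm


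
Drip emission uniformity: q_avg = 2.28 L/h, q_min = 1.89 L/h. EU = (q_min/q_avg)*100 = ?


EU = (q_min/q_avg)*100 = (1.89/2.28)*100 = 82.8947%

82.8947 %


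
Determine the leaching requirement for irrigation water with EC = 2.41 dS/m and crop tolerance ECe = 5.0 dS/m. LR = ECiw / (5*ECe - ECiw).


LR = ECiw / (5*ECe - ECiw)
LR = 2.41 / (5*5.0 - 2.41)
LR = 2.41 / 22.5900

0.1067


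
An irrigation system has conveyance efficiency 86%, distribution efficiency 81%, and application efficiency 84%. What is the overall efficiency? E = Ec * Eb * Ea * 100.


Ec = 0.86, Eb = 0.81, Ea = 0.84
E = 0.86 * 0.81 * 0.84 * 100 = 58.5144%

58.5144 %


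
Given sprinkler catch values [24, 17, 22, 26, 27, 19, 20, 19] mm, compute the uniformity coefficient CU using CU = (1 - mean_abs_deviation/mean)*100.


mean = 21.750000 mm
MAD = 3.000000 mm
CU = (1 - 3.000000/21.750000)*100

86.2069 %


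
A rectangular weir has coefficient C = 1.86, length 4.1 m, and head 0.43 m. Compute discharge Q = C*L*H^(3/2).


Q = C * L * H^(3/2) = 1.86 * 4.1 * 0.43^1.5 = 1.86 * 4.1 * 0.281970

2.1503 m^3/s


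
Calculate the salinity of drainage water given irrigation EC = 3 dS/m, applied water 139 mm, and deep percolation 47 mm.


EC_dw = EC_iw * D_iw / D_dw
EC_dw = 3 * 139 / 47
EC_dw = 417 / 47

8.8723 dS/m


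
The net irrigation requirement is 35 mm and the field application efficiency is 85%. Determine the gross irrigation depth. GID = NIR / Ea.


Ea = 85% = 0.85
GID = NIR / Ea = 35 / 0.85 = 41.1765 mm

41.1765 mm


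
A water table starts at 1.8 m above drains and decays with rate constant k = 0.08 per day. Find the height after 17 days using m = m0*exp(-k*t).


m = m0 * exp(-k*t)
m = 1.8 * exp(-0.08 * 17)
m = 1.8 * exp(-1.3600)

0.4620 m


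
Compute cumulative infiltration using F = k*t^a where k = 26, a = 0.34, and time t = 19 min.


F = k * t^a = 26 * 19^0.34
F = 26 * 2.721299

70.7538 mm


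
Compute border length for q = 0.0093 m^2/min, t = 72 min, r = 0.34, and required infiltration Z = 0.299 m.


L = q*t/((1+r)*Z)
L = 0.0093*72/((1+0.34)*0.299)
L = 0.6696/0.40066

1.6712 m


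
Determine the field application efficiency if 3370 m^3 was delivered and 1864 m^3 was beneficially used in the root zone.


Ea = V_root / V_field * 100 = 1864 / 3370 * 100 = 55.3116%

55.3116 %


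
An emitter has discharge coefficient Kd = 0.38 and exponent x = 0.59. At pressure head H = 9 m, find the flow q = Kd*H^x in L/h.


q = Kd * H^x = 0.38 * 9^0.59 = 0.38 * 3.655974

1.3893 L/h


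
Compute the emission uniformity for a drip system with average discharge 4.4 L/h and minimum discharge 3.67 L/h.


EU = (q_min/q_avg)*100 = (3.67/4.4)*100 = 83.4091%

83.4091 %


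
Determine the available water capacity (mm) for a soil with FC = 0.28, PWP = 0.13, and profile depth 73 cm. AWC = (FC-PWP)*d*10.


AWC = (FC - PWP) * d * 10
AWC = (0.28 - 0.13) * 73 * 10
AWC = 0.1500 * 73 * 10

109.5000 mm


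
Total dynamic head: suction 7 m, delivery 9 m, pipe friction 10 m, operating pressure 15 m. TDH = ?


TDH = Hs + Hd + hf + Hp = 7 + 9 + 10 + 15 = 41

41 m


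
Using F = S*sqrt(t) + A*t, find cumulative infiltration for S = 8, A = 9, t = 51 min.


F = S*sqrt(t) + A*t
F = 8*sqrt(51) + 9*51
F = 8*7.141428 + 459

516.1314 mm


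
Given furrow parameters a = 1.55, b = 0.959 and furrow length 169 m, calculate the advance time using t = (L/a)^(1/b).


t = (L/a)^(1/b)
t = (169/1.55)^(1/0.959)
t = 109.032258^(1/0.959)

133.2497 min


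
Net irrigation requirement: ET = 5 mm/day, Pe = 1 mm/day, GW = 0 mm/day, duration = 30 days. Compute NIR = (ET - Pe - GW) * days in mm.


Daily deficit = ET - Pe - GW = 5 - 1 - 0 = 4 mm/day
NIR = 4 * 30 = 120 mm

120.0000 mm


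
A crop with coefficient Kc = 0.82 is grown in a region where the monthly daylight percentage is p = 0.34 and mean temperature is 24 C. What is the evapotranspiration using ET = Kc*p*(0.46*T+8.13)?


ET = Kc * p * (0.46*T + 8.13)
ET = 0.82 * 0.34 * (0.46*24 + 8.13)
ET = 0.82 * 0.34 * 19.1700

5.3446 mm/day


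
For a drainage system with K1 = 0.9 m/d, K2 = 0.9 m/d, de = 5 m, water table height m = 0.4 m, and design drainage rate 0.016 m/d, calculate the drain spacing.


S^2 = 8*K2*de*m/q + 4*K1*m^2/q
S^2 = 8*0.9*5*0.4/0.016 + 4*0.9*0.4^2/0.016
S = sqrt(936.0000)

30.5941 m


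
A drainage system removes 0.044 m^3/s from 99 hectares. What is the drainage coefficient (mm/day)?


DC = Q * 86400 / (A * 10000) * 1000
DC = 0.044 * 86400 / (99 * 10000) * 1000
DC = 3801600.0000 / 990000

3.8400 mm/day


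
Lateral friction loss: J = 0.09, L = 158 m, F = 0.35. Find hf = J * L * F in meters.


hf = J * L * F = 0.09 * 158 * 0.35 = 4.9770 m

4.9770 m


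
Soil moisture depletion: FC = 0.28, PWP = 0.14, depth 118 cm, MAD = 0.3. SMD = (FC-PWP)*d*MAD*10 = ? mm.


SMD = (FC - PWP) * d * MAD * 10
SMD = (0.28 - 0.14) * 118 * 0.3 * 10
SMD = 0.1400 * 118 * 0.3 * 10

49.5600 mm


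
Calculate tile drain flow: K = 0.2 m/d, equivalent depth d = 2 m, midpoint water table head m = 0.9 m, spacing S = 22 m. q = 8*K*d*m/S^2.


q = 8*K*d*m/S^2
q = 8*0.2*2*0.9/22^2
q = 2.8800 / 484

0.0060 m/d


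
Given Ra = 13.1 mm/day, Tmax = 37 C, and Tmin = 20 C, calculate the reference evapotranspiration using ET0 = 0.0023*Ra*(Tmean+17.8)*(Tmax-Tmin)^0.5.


Tmean = (Tmax + Tmin)/2 = (37 + 20)/2 = 28.5
ET0 = 0.0023 * 13.1 * (28.5 + 17.8) * sqrt(37 - 20)
ET0 = 0.0023 * 13.1 * 46.3 * 4.123106

5.7518 mm/day


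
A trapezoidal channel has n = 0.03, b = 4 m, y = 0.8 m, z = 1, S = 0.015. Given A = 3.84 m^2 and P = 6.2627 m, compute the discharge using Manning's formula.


R = A/P = 3.84/6.2627 = 0.613154
Q = (1/0.03) * 3.84 * 0.613154^(2/3) * 0.015^0.5

11.3145 m^3/s


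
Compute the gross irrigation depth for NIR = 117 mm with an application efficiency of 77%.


Ea = 77% = 0.77
GID = NIR / Ea = 117 / 0.77 = 151.9481 mm

151.9481 mm


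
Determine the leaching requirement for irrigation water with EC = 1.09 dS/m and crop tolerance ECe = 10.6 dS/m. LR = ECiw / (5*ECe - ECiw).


LR = ECiw / (5*ECe - ECiw)
LR = 1.09 / (5*10.6 - 1.09)
LR = 1.09 / 51.9100

0.0210


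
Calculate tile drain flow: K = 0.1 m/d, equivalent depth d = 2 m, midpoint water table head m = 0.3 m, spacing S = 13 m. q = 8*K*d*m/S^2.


q = 8*K*d*m/S^2
q = 8*0.1*2*0.3/13^2
q = 0.4800 / 169

0.0028 m/d


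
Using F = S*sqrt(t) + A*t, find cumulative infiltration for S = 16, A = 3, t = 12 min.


F = S*sqrt(t) + A*t
F = 16*sqrt(12) + 3*12
F = 16*3.464102 + 36

91.4256 mm


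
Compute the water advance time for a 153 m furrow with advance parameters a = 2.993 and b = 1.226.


t = (L/a)^(1/b)
t = (153/2.993)^(1/1.226)
t = 51.119278^(1/1.226)

24.7529 min


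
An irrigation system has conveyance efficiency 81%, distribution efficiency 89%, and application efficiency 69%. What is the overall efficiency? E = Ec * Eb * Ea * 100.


Ec = 0.81, Eb = 0.89, Ea = 0.69
E = 0.81 * 0.89 * 0.69 * 100 = 49.7421%

49.7421 %


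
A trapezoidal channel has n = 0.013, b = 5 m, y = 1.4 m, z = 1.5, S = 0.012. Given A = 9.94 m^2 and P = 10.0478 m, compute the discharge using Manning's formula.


R = A/P = 9.94/10.0478 = 0.989271
Q = (1/0.013) * 9.94 * 0.989271^(2/3) * 0.012^0.5

83.1592 m^3/s


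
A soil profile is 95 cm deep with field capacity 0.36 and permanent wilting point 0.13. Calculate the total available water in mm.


AWC = (FC - PWP) * d * 10
AWC = (0.36 - 0.13) * 95 * 10
AWC = 0.2300 * 95 * 10

218.5000 mm


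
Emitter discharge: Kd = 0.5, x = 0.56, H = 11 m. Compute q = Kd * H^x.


q = Kd * H^x = 0.5 * 11^0.56 = 0.5 * 3.829834

1.9149 L/h


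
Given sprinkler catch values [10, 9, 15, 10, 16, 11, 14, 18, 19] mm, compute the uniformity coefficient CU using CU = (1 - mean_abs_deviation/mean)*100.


mean = 13.555556 mm
MAD = 3.160494 mm
CU = (1 - 3.160494/13.555556)*100

76.6849 %


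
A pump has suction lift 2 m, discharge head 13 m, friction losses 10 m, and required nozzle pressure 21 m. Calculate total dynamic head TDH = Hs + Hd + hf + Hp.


TDH = Hs + Hd + hf + Hp = 2 + 13 + 10 + 21 = 46

46 m


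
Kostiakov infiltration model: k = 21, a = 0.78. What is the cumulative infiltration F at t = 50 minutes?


F = k * t^a = 21 * 50^0.78
F = 21 * 21.144460

444.0337 mm


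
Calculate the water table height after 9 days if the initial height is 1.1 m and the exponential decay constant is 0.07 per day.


m = m0 * exp(-k*t)
m = 1.1 * exp(-0.07 * 9)
m = 1.1 * exp(-0.6300)

0.5859 m


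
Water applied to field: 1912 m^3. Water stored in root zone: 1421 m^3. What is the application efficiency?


Ea = V_root / V_field * 100 = 1421 / 1912 * 100 = 74.3201%

74.3201 %


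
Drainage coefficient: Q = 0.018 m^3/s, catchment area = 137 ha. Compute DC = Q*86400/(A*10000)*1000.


DC = Q * 86400 / (A * 10000) * 1000
DC = 0.018 * 86400 / (137 * 10000) * 1000
DC = 1555200.0000 / 1370000

1.1352 mm/day


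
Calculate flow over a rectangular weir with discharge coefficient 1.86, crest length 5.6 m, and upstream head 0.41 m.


Q = C * L * H^(3/2) = 1.86 * 5.6 * 0.41^1.5 = 1.86 * 5.6 * 0.262528

2.7345 m^3/s


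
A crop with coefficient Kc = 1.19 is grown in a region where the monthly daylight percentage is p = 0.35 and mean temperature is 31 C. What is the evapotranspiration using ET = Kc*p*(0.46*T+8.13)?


ET = Kc * p * (0.46*T + 8.13)
ET = 1.19 * 0.35 * (0.46*31 + 8.13)
ET = 1.19 * 0.35 * 22.3900

9.3254 mm/day


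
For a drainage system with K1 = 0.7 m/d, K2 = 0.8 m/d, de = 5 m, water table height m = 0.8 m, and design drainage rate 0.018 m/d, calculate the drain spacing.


S^2 = 8*K2*de*m/q + 4*K1*m^2/q
S^2 = 8*0.8*5*0.8/0.018 + 4*0.7*0.8^2/0.018
S = sqrt(1521.7778)

39.0100 m


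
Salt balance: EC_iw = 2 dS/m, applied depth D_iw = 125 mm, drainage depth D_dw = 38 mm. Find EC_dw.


EC_dw = EC_iw * D_iw / D_dw
EC_dw = 2 * 125 / 38
EC_dw = 250 / 38

6.5789 dS/m


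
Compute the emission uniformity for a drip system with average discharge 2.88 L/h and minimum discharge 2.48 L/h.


EU = (q_min/q_avg)*100 = (2.48/2.88)*100 = 86.1111%

86.1111 %


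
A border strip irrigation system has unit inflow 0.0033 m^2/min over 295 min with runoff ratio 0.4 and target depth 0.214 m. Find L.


L = q*t/((1+r)*Z)
L = 0.0033*295/((1+0.4)*0.214)
L = 0.9735/0.2996

3.2493 m


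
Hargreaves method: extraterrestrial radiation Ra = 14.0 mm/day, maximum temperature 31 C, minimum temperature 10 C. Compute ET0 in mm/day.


Tmean = (Tmax + Tmin)/2 = (31 + 10)/2 = 20.5
ET0 = 0.0023 * 14.0 * (20.5 + 17.8) * sqrt(31 - 10)
ET0 = 0.0023 * 14.0 * 38.3 * 4.582576

5.6515 mm/day


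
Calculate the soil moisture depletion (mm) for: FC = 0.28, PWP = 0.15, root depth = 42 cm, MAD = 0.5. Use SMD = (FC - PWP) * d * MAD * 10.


SMD = (FC - PWP) * d * MAD * 10
SMD = (0.28 - 0.15) * 42 * 0.5 * 10
SMD = 0.1300 * 42 * 0.5 * 10

27.3000 mm


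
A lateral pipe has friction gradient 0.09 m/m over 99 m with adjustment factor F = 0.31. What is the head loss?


hf = J * L * F = 0.09 * 99 * 0.31 = 2.7621 m

2.7621 m


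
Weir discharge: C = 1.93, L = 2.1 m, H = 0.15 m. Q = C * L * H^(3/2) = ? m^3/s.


Q = C * L * H^(3/2) = 1.93 * 2.1 * 0.15^1.5 = 1.93 * 2.1 * 0.058095

0.2355 m^3/s


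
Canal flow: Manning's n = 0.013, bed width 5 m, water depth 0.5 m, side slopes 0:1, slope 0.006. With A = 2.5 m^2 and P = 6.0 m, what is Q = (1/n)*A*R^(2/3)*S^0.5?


R = A/P = 2.5/6.0 = 0.416667
Q = (1/0.013) * 2.5 * 0.416667^(2/3) * 0.006^0.5

8.3099 m^3/s


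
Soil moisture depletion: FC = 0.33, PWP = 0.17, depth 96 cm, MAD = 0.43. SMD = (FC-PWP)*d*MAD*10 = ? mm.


SMD = (FC - PWP) * d * MAD * 10
SMD = (0.33 - 0.17) * 96 * 0.43 * 10
SMD = 0.1600 * 96 * 0.43 * 10

66.0480 mm


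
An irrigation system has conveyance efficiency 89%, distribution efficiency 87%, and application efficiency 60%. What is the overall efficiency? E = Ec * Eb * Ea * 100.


Ec = 0.89, Eb = 0.87, Ea = 0.6
E = 0.89 * 0.87 * 0.6 * 100 = 46.4580%

46.4580 %


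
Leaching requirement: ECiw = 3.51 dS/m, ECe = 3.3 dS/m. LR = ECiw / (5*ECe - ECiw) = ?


LR = ECiw / (5*ECe - ECiw)
LR = 3.51 / (5*3.3 - 3.51)
LR = 3.51 / 12.9900

0.2702


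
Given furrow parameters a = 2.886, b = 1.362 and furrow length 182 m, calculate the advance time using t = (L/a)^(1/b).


t = (L/a)^(1/b)
t = (182/2.886)^(1/1.362)
t = 63.063063^(1/1.362)

20.9614 min


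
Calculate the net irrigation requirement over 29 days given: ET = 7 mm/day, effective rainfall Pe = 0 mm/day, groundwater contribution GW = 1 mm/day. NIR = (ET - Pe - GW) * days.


Daily deficit = ET - Pe - GW = 7 - 0 - 1 = 6 mm/day
NIR = 6 * 29 = 174 mm

174.0000 mm


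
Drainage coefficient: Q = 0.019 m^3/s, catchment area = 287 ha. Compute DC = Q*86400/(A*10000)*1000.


DC = Q * 86400 / (A * 10000) * 1000
DC = 0.019 * 86400 / (287 * 10000) * 1000
DC = 1641600.0000 / 2870000

0.5720 mm/day


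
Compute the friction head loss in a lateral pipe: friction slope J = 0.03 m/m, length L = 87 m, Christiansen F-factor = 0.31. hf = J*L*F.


hf = J * L * F = 0.03 * 87 * 0.31 = 0.8091 m

0.8091 m


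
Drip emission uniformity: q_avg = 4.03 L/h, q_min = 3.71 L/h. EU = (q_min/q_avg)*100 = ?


EU = (q_min/q_avg)*100 = (3.71/4.03)*100 = 92.0596%

92.0596 %


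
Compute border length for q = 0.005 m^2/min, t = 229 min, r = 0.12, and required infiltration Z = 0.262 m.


L = q*t/((1+r)*Z)
L = 0.005*229/((1+0.12)*0.262)
L = 1.145/0.29344

3.9020 m


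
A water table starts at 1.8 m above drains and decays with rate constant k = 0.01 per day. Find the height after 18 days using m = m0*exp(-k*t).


m = m0 * exp(-k*t)
m = 1.8 * exp(-0.01 * 18)
m = 1.8 * exp(-0.1800)

1.5035 m


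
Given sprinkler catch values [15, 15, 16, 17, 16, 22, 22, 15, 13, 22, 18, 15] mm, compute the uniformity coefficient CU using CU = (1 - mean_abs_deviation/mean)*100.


mean = 17.166667 mm
MAD = 2.555556 mm
CU = (1 - 2.555556/17.166667)*100

85.1133 %


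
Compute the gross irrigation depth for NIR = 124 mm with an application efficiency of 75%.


Ea = 75% = 0.75
GID = NIR / Ea = 124 / 0.75 = 165.3333 mm

165.3333 mm


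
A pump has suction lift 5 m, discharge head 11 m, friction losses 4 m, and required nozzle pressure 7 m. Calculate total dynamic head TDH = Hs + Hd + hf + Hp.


TDH = Hs + Hd + hf + Hp = 5 + 11 + 4 + 7 = 27

27 m


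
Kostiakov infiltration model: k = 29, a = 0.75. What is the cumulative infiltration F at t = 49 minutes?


F = k * t^a = 29 * 49^0.75
F = 29 * 18.520259

537.0875 mm


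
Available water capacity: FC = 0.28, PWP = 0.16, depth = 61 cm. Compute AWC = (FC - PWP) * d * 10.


AWC = (FC - PWP) * d * 10
AWC = (0.28 - 0.16) * 61 * 10
AWC = 0.1200 * 61 * 10

73.2000 mm


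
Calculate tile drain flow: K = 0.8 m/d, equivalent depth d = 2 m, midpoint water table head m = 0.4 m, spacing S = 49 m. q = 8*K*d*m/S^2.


q = 8*K*d*m/S^2
q = 8*0.8*2*0.4/49^2
q = 5.1200 / 2401

0.0021 m/d


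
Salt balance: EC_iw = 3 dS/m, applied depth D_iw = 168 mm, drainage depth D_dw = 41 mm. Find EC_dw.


EC_dw = EC_iw * D_iw / D_dw
EC_dw = 3 * 168 / 41
EC_dw = 504 / 41

12.2927 dS/m


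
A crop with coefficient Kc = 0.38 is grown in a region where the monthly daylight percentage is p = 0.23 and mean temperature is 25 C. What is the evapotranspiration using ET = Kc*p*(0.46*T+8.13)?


ET = Kc * p * (0.46*T + 8.13)
ET = 0.38 * 0.23 * (0.46*25 + 8.13)
ET = 0.38 * 0.23 * 19.6300

1.7157 mm/day
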